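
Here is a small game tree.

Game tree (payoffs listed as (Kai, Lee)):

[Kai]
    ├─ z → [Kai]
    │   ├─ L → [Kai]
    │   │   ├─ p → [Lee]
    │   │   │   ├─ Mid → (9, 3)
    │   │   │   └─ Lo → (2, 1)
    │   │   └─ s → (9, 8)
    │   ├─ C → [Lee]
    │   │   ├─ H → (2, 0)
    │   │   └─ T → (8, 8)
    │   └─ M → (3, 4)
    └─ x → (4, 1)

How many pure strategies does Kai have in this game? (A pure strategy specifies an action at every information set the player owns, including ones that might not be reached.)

Kai owns the root with actions {z, x} — two choices.
Kai owns the node after z with actions {L, C, M} — three choices.
Kai owns the node after z-L with actions {p, s} — two choices.
A pure strategy fixes one action at each information set independently, so the count is the product 2 × 3 × 2 = 12.
(For reference, Lee has 4 pure strategies, giving a 12×4 normal-form matrix.)

12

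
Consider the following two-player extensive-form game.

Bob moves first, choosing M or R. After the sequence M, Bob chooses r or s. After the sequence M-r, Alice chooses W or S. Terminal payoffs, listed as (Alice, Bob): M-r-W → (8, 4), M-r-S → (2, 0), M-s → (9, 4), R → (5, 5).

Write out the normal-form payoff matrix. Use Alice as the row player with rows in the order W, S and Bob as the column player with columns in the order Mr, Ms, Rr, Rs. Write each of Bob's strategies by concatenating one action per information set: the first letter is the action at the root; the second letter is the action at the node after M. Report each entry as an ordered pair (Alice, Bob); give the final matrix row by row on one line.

W: (8,4) (9,4) (5,5) (5,5) | S: (2,0) (9,4) (5,5) (5,5)

           Mr       Ms       Rr       Rs
   W    (8,4)    (9,4)    (5,5)    (5,5)
   S    (2,0)    (9,4)    (5,5)    (5,5)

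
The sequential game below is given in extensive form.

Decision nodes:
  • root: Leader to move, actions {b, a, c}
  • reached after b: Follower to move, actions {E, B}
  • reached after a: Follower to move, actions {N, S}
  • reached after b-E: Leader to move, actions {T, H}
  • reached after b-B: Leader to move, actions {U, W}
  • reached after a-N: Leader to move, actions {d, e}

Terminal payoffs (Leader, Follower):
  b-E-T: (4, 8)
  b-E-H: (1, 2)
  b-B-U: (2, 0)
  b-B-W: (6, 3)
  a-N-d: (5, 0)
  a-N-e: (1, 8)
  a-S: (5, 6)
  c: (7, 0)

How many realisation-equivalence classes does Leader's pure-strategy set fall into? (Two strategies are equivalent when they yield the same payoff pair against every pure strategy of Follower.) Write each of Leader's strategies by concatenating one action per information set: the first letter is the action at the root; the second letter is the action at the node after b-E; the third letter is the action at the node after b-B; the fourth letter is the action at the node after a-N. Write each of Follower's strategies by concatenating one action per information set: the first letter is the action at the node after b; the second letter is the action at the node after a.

7

Leader has 24 pure strategies: bTUd, bTUe, bTWd, bTWe, bHUd, bHUe, bHWd, bHWe, aTUd, aTUe, aTWd, aTWe, aHUd, aHUe, aHWd, aHWe, cTUd, cTUe, cTWd, cTWe, cHUd, cHUe, cHWd, cHWe. Columns: EN, ES, BN, BS.
{bTUd, bTUe} → row (4,8) (4,8) (2,0) (2,0)
{bTWd, bTWe} → row (4,8) (4,8) (6,3) (6,3)
{bHUd, bHUe} → row (1,2) (1,2) (2,0) (2,0)
{bHWd, bHWe} → row (1,2) (1,2) (6,3) (6,3)
{aTUd, aTWd, aHUd, aHWd} → row (5,0) (5,6) (5,0) (5,6)
{aTUe, aTWe, aHUe, aHWe} → row (1,8) (5,6) (1,8) (5,6)
{cTUd, cTUe, cTWd, cTWe, cHUd, cHUe, cHWd, cHWe} → row (7,0) (7,0) (7,0) (7,0)
That's 7 distinct rows out of 24 strategies.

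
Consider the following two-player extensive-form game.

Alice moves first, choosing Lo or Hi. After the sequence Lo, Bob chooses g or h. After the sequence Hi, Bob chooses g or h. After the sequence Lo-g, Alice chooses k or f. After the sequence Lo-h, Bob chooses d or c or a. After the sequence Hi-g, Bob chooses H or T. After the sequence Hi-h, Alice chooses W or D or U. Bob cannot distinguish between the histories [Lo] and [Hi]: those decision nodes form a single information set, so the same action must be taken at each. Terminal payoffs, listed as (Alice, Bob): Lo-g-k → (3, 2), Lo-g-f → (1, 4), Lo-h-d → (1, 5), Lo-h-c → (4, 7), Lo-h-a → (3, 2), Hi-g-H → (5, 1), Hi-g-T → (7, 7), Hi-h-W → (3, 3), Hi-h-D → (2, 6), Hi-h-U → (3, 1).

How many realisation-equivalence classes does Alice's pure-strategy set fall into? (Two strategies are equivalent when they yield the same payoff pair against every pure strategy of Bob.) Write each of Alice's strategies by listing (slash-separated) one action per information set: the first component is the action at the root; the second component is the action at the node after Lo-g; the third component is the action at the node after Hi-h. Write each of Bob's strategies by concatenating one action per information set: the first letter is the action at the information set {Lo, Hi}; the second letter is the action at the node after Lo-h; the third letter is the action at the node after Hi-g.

Alice has 12 pure strategies: Lo/k/W, Lo/k/D, Lo/k/U, Lo/f/W, Lo/f/D, Lo/f/U, Hi/k/W, Hi/k/D, Hi/k/U, Hi/f/W, Hi/f/D, Hi/f/U. Columns: gdH, gdT, gcH, gcT, gaH, gaT, hdH, hdT, hcH, hcT, haH, haT.
{Lo/k/W, Lo/k/D, Lo/k/U} → row (3,2) (3,2) (3,2) (3,2) (3,2) (3,2) (1,5) (1,5) (4,7) (4,7) (3,2) (3,2)
{Lo/f/W, Lo/f/D, Lo/f/U} → row (1,4) (1,4) (1,4) (1,4) (1,4) (1,4) (1,5) (1,5) (4,7) (4,7) (3,2) (3,2)
{Hi/k/W, Hi/f/W} → row (5,1) (7,7) (5,1) (7,7) (5,1) (7,7) (3,3) (3,3) (3,3) (3,3) (3,3) (3,3)
{Hi/k/D, Hi/f/D} → row (5,1) (7,7) (5,1) (7,7) (5,1) (7,7) (2,6) (2,6) (2,6) (2,6) (2,6) (2,6)
{Hi/k/U, Hi/f/U} → row (5,1) (7,7) (5,1) (7,7) (5,1) (7,7) (3,1) (3,1) (3,1) (3,1) (3,1) (3,1)
That's 5 distinct rows out of 12 strategies.

5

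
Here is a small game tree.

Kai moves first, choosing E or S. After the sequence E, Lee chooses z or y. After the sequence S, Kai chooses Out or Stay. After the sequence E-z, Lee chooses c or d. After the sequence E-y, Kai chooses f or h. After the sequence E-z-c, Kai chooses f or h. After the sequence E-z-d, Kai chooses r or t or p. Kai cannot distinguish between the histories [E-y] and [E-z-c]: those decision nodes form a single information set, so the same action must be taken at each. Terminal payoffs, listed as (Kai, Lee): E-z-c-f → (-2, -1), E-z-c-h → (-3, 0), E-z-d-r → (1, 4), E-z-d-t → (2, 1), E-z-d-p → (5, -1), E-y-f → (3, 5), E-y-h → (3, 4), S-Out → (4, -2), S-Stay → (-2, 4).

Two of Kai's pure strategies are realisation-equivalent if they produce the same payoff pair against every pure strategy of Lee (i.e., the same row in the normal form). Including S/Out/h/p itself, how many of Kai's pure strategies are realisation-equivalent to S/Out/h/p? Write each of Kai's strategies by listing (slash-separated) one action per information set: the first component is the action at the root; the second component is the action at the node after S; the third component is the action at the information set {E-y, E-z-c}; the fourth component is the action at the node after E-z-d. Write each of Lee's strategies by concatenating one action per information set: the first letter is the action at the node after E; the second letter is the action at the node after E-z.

6

Row for S/Out/h/p (columns zc, zd, yc, yd): (4,-2) (4,-2) (4,-2) (4,-2).
Under S/Out/h/p, Kai's choice at the information set {E-y, E-z-c} and at the node after E-z-d can never be reached regardless of what Lee does, so varying those choices leaves every outcome unchanged.
Holding the reachable choices fixed and varying the unreachable ones freely already gives 2 × 3 = 6 equivalent strategies.
No other strategy reproduces this row, so those 6 are the full class: S/Out/f/r, S/Out/f/t, S/Out/f/p, S/Out/h/r, S/Out/h/t, S/Out/h/p.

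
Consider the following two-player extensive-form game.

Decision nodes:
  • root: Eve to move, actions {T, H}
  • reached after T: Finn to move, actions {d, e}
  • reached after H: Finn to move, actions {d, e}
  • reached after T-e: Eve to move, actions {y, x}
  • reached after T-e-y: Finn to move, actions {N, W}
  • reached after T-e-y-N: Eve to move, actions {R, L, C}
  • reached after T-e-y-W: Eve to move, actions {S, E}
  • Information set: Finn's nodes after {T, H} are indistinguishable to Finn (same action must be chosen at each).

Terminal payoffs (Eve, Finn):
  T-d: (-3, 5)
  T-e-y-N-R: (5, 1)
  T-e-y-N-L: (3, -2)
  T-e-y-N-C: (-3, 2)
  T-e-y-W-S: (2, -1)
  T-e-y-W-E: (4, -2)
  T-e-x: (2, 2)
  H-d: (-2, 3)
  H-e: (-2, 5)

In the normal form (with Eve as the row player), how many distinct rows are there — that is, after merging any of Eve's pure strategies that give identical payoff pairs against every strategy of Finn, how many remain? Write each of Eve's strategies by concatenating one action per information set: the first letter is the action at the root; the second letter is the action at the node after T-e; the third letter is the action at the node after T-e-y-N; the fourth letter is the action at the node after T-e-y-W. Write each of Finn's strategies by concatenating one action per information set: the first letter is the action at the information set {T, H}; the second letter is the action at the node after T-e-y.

8

Eve has 24 pure strategies: TyRS, TyRE, TyLS, TyLE, TyCS, TyCE, TxRS, TxRE, TxLS, TxLE, TxCS, TxCE, HyRS, HyRE, HyLS, HyLE, HyCS, HyCE, HxRS, HxRE, HxLS, HxLE, HxCS, HxCE. Columns: dN, dW, eN, eW.
{TyRS} → row (-3,5) (-3,5) (5,1) (2,-1)
{TyRE} → row (-3,5) (-3,5) (5,1) (4,-2)
{TyLS} → row (-3,5) (-3,5) (3,-2) (2,-1)
{TyLE} → row (-3,5) (-3,5) (3,-2) (4,-2)
{TyCS} → row (-3,5) (-3,5) (-3,2) (2,-1)
{TyCE} → row (-3,5) (-3,5) (-3,2) (4,-2)
{TxRS, TxRE, TxLS, TxLE, TxCS, TxCE} → row (-3,5) (-3,5) (2,2) (2,2)
{HyRS, HyRE, HyLS, HyLE, HyCS, HyCE, HxRS, HxRE, HxLS, HxLE, HxCS, HxCE} → row (-2,3) (-2,3) (-2,5) (-2,5)
That's 8 distinct rows out of 24 strategies.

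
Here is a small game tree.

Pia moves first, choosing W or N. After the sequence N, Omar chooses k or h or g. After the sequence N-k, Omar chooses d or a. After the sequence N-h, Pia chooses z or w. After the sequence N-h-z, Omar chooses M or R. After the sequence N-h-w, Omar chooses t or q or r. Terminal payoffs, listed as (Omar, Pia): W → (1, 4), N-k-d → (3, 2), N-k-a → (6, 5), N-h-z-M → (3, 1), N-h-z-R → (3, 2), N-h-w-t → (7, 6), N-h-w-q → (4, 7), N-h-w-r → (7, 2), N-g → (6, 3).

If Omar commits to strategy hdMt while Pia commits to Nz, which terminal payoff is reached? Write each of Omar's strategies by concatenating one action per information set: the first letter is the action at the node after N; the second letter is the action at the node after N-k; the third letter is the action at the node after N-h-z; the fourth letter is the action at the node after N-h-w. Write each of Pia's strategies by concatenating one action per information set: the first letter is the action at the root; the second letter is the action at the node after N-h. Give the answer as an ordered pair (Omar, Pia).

Trace the play path from the root:
  Pia plays N
  Omar plays h at [N]
  Pia plays z at [N-h]
  Omar plays M at [N-h-z]
→ terminal payoff (3, 1).
(Omar's choice at the node after N-k is never reached on this path, so it doesn't affect the outcome.)

(3, 1)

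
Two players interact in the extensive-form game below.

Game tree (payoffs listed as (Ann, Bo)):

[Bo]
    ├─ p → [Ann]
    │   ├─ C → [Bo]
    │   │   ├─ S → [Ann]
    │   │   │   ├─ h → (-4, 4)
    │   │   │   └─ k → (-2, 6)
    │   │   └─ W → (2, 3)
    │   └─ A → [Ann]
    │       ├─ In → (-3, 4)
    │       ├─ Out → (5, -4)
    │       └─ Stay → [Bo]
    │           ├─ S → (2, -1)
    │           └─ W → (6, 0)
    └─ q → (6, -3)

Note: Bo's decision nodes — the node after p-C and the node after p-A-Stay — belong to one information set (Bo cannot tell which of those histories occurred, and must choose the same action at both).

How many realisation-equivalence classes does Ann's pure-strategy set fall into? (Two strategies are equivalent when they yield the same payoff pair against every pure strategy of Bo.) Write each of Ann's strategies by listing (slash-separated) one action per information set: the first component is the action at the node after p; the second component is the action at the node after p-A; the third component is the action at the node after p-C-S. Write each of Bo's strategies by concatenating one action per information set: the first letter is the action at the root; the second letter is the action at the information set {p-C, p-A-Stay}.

5

Ann has 12 pure strategies: C/In/h, C/In/k, C/Out/h, C/Out/k, C/Stay/h, C/Stay/k, A/In/h, A/In/k, A/Out/h, A/Out/k, A/Stay/h, A/Stay/k. Columns: pS, pW, qS, qW.
{C/In/h, C/Out/h, C/Stay/h} → row (-4,4) (2,3) (6,-3) (6,-3)
{C/In/k, C/Out/k, C/Stay/k} → row (-2,6) (2,3) (6,-3) (6,-3)
{A/In/h, A/In/k} → row (-3,4) (-3,4) (6,-3) (6,-3)
{A/Out/h, A/Out/k} → row (5,-4) (5,-4) (6,-3) (6,-3)
{A/Stay/h, A/Stay/k} → row (2,-1) (6,0) (6,-3) (6,-3)
That's 5 distinct rows out of 12 strategies.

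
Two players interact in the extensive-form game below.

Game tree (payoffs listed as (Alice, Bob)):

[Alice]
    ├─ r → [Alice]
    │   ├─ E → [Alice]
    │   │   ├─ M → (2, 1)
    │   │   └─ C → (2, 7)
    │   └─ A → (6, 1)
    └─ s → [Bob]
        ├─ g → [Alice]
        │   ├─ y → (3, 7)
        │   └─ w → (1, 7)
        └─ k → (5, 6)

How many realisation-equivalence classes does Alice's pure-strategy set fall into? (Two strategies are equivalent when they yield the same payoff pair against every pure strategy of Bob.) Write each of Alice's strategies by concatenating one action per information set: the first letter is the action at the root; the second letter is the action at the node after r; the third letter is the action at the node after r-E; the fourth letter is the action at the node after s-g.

Alice has 16 pure strategies: rEMy, rEMw, rECy, rECw, rAMy, rAMw, rACy, rACw, sEMy, sEMw, sECy, sECw, sAMy, sAMw, sACy, sACw. Columns: g, k.
{rEMy, rEMw} → row (2,1) (2,1)
{rECy, rECw} → row (2,7) (2,7)
{rAMy, rAMw, rACy, rACw} → row (6,1) (6,1)
{sEMy, sECy, sAMy, sACy} → row (3,7) (5,6)
{sEMw, sECw, sAMw, sACw} → row (1,7) (5,6)
That's 5 distinct rows out of 16 strategies.

5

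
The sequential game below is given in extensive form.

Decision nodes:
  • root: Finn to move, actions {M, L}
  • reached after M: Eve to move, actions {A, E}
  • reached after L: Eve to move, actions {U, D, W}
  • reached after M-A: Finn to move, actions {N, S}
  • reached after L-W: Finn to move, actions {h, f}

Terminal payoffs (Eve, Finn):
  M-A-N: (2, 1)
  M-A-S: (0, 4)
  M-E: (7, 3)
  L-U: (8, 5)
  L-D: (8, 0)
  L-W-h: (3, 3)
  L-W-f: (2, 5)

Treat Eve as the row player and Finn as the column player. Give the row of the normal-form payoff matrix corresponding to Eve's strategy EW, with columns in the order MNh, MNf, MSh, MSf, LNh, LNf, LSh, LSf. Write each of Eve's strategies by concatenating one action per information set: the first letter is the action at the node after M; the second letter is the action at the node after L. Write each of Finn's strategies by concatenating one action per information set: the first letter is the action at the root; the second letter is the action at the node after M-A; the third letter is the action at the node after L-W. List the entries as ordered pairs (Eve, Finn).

vs MNh: Finn plays M → Eve plays E at [M] → (7, 3)
vs MNf: Finn plays M → Eve plays E at [M] → (7, 3)
vs MSh: Finn plays M → Eve plays E at [M] → (7, 3)
vs MSf: Finn plays M → Eve plays E at [M] → (7, 3)
vs LNh: Finn plays L → Eve plays W at [L] → Finn plays h at [L-W] → (3, 3)
vs LNf: Finn plays L → Eve plays W at [L] → Finn plays f at [L-W] → (2, 5)
vs LSh: Finn plays L → Eve plays W at [L] → Finn plays h at [L-W] → (3, 3)
vs LSf: Finn plays L → Eve plays W at [L] → Finn plays f at [L-W] → (2, 5)

(7,3) (7,3) (7,3) (7,3) (3,3) (2,5) (3,3) (2,5)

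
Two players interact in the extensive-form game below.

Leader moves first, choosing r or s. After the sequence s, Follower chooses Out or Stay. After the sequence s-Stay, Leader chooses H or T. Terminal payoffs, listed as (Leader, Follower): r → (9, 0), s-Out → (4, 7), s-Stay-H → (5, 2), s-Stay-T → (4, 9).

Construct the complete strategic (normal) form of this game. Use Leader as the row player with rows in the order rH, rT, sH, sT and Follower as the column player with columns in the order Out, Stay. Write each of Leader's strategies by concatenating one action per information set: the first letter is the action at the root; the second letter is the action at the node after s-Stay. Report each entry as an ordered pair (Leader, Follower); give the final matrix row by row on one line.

rH: (9,0) (9,0) | rT: (9,0) (9,0) | sH: (4,7) (5,2) | sT: (4,7) (4,9)

Row rH: Out→(9,0), Stay→(9,0)
Row rT: Out→(9,0), Stay→(9,0)
Row sH: Out→(4,7), Stay→(5,2)
Row sT: Out→(4,7), Stay→(4,9)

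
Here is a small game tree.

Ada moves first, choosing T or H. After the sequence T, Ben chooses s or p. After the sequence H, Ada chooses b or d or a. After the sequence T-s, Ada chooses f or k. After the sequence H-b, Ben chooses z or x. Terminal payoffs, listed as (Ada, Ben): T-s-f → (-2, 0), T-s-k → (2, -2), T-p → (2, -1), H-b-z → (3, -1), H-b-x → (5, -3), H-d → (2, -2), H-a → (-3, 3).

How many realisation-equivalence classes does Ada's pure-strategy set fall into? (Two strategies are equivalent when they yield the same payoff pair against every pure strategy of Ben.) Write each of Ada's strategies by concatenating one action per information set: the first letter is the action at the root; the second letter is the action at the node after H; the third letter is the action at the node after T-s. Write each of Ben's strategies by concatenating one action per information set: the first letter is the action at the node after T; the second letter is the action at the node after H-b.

5

Ada has 12 pure strategies: Tbf, Tbk, Tdf, Tdk, Taf, Tak, Hbf, Hbk, Hdf, Hdk, Haf, Hak. Columns: sz, sx, pz, px.
{Tbf, Tdf, Taf} → row (-2,0) (-2,0) (2,-1) (2,-1)
{Tbk, Tdk, Tak} → row (2,-2) (2,-2) (2,-1) (2,-1)
{Hbf, Hbk} → row (3,-1) (5,-3) (3,-1) (5,-3)
{Hdf, Hdk} → row (2,-2) (2,-2) (2,-2) (2,-2)
{Haf, Hak} → row (-3,3) (-3,3) (-3,3) (-3,3)
That's 5 distinct rows out of 12 strategies.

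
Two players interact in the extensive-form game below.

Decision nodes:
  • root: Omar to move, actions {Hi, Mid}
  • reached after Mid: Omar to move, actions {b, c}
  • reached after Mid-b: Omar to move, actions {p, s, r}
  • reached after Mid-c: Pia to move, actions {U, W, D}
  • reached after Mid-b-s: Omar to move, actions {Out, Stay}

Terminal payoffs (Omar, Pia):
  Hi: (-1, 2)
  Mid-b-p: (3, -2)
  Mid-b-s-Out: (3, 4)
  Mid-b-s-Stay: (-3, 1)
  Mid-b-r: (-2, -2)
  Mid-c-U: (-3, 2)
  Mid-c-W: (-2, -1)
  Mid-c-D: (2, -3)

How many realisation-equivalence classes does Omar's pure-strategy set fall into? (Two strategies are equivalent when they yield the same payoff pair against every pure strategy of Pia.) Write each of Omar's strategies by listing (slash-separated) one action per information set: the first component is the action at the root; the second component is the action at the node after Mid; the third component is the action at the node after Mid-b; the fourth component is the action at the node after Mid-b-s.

Omar has 24 pure strategies: Hi/b/p/Out, Hi/b/p/Stay, Hi/b/s/Out, Hi/b/s/Stay, Hi/b/r/Out, Hi/b/r/Stay, Hi/c/p/Out, Hi/c/p/Stay, Hi/c/s/Out, Hi/c/s/Stay, Hi/c/r/Out, Hi/c/r/Stay, Mid/b/p/Out, Mid/b/p/Stay, Mid/b/s/Out, Mid/b/s/Stay, Mid/b/r/Out, Mid/b/r/Stay, Mid/c/p/Out, Mid/c/p/Stay, Mid/c/s/Out, Mid/c/s/Stay, Mid/c/r/Out, Mid/c/r/Stay. Columns: U, W, D.
{Hi/b/p/Out, Hi/b/p/Stay, Hi/b/s/Out, Hi/b/s/Stay, Hi/b/r/Out, Hi/b/r/Stay, Hi/c/p/Out, Hi/c/p/Stay, Hi/c/s/Out, Hi/c/s/Stay, Hi/c/r/Out, Hi/c/r/Stay} → row (-1,2) (-1,2) (-1,2)
{Mid/b/p/Out, Mid/b/p/Stay} → row (3,-2) (3,-2) (3,-2)
{Mid/b/s/Out} → row (3,4) (3,4) (3,4)
{Mid/b/s/Stay} → row (-3,1) (-3,1) (-3,1)
{Mid/b/r/Out, Mid/b/r/Stay} → row (-2,-2) (-2,-2) (-2,-2)
{Mid/c/p/Out, Mid/c/p/Stay, Mid/c/s/Out, Mid/c/s/Stay, Mid/c/r/Out, Mid/c/r/Stay} → row (-3,2) (-2,-1) (2,-3)
That's 6 distinct rows out of 24 strategies.

6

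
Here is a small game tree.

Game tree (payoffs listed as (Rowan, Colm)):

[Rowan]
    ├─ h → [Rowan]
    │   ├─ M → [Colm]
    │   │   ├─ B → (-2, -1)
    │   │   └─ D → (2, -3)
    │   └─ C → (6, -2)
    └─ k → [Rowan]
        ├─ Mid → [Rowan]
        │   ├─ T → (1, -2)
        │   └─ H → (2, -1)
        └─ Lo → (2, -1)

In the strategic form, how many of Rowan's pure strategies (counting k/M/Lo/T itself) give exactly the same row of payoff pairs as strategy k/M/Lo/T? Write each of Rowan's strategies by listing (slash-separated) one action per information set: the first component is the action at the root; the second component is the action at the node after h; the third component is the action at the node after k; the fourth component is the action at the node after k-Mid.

6

Row for k/M/Lo/T (columns B, D): (2,-1) (2,-1).
Under k/M/Lo/T, Rowan's choice at the node after h and at the node after k-Mid can never be reached regardless of what Colm does, so varying those choices leaves every outcome unchanged.
Holding the reachable choices fixed and varying the unreachable ones freely already gives 2 × 2 = 4 equivalent strategies.
Checking the remaining rows, k/M/Mid/H, k/C/Mid/H also happen to give the same payoffs in every column, bringing the total to 6: k/M/Mid/H, k/M/Lo/T, k/M/Lo/H, k/C/Mid/H, k/C/Lo/T, k/C/Lo/H.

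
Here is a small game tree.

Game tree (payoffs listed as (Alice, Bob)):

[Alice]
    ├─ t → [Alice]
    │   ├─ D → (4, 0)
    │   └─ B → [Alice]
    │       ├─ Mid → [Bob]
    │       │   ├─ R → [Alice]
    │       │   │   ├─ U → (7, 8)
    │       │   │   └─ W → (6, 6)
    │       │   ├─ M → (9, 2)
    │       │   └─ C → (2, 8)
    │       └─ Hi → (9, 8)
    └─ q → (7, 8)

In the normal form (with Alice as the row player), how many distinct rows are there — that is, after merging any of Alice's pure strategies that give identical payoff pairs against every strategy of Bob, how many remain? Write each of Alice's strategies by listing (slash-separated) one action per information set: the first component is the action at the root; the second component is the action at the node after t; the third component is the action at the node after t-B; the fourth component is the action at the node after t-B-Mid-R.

5

Alice has 16 pure strategies: t/D/Mid/U, t/D/Mid/W, t/D/Hi/U, t/D/Hi/W, t/B/Mid/U, t/B/Mid/W, t/B/Hi/U, t/B/Hi/W, q/D/Mid/U, q/D/Mid/W, q/D/Hi/U, q/D/Hi/W, q/B/Mid/U, q/B/Mid/W, q/B/Hi/U, q/B/Hi/W. Columns: R, M, C.
{t/D/Mid/U, t/D/Mid/W, t/D/Hi/U, t/D/Hi/W} → row (4,0) (4,0) (4,0)
{t/B/Mid/U} → row (7,8) (9,2) (2,8)
{t/B/Mid/W} → row (6,6) (9,2) (2,8)
{t/B/Hi/U, t/B/Hi/W} → row (9,8) (9,8) (9,8)
{q/D/Mid/U, q/D/Mid/W, q/D/Hi/U, q/D/Hi/W, q/B/Mid/U, q/B/Mid/W, q/B/Hi/U, q/B/Hi/W} → row (7,8) (7,8) (7,8)
That's 5 distinct rows out of 16 strategies.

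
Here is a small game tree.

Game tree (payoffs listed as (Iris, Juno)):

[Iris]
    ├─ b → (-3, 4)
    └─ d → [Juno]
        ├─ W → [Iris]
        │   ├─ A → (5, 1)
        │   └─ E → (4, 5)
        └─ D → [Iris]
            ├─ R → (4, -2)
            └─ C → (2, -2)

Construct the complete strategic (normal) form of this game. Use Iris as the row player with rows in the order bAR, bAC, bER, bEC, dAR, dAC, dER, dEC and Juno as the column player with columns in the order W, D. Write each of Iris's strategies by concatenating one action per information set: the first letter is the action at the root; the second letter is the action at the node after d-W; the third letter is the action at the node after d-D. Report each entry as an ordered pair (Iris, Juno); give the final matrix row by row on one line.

Row bAR: W→(-3,4), D→(-3,4)
Row bAC: W→(-3,4), D→(-3,4)
Row bER: W→(-3,4), D→(-3,4)
Row bEC: W→(-3,4), D→(-3,4)
Row dAR: W→(5,1), D→(4,-2)
Row dAC: W→(5,1), D→(2,-2)
Row dER: W→(4,5), D→(4,-2)
Row dEC: W→(4,5), D→(2,-2)

bAR: (-3,4) (-3,4) | bAC: (-3,4) (-3,4) | bER: (-3,4) (-3,4) | bEC: (-3,4) (-3,4) | dAR: (5,1) (4,-2) | dAC: (5,1) (2,-2) | dER: (4,5) (4,-2) | dEC: (4,5) (2,-2)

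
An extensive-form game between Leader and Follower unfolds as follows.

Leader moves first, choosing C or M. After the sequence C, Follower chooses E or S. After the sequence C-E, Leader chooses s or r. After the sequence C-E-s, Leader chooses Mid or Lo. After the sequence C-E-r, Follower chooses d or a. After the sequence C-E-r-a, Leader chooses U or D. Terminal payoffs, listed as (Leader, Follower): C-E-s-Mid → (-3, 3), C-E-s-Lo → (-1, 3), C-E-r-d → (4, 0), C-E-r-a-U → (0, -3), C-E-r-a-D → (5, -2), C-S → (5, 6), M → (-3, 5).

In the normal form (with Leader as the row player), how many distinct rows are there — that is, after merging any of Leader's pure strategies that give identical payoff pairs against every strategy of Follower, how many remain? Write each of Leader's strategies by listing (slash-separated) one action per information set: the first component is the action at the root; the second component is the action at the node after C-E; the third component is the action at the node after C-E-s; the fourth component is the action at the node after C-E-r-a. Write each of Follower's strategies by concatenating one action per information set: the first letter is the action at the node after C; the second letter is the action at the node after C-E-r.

Leader has 16 pure strategies: C/s/Mid/U, C/s/Mid/D, C/s/Lo/U, C/s/Lo/D, C/r/Mid/U, C/r/Mid/D, C/r/Lo/U, C/r/Lo/D, M/s/Mid/U, M/s/Mid/D, M/s/Lo/U, M/s/Lo/D, M/r/Mid/U, M/r/Mid/D, M/r/Lo/U, M/r/Lo/D. Columns: Ed, Ea, Sd, Sa.
{C/s/Mid/U, C/s/Mid/D} → row (-3,3) (-3,3) (5,6) (5,6)
{C/s/Lo/U, C/s/Lo/D} → row (-1,3) (-1,3) (5,6) (5,6)
{C/r/Mid/U, C/r/Lo/U} → row (4,0) (0,-3) (5,6) (5,6)
{C/r/Mid/D, C/r/Lo/D} → row (4,0) (5,-2) (5,6) (5,6)
{M/s/Mid/U, M/s/Mid/D, M/s/Lo/U, M/s/Lo/D, M/r/Mid/U, M/r/Mid/D, M/r/Lo/U, M/r/Lo/D} → row (-3,5) (-3,5) (-3,5) (-3,5)
That's 5 distinct rows out of 16 strategies.

5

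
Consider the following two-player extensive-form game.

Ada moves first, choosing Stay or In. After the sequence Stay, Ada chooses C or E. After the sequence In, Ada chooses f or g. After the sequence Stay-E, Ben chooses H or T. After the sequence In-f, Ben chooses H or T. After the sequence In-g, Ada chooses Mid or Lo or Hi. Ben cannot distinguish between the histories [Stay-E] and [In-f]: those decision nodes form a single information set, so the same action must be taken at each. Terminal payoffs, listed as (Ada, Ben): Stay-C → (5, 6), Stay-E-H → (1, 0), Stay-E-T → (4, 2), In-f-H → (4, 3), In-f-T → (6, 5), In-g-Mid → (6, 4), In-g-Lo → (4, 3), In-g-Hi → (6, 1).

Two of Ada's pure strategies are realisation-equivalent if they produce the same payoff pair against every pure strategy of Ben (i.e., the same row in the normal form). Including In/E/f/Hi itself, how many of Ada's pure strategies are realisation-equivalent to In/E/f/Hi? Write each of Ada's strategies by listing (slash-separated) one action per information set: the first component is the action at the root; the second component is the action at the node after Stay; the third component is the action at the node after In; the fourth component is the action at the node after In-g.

Row for In/E/f/Hi (columns H, T): (4,3) (6,5).
Under In/E/f/Hi, Ada's choice at the node after Stay and at the node after In-g can never be reached regardless of what Ben does, so varying those choices leaves every outcome unchanged.
Holding the reachable choices fixed and varying the unreachable ones freely already gives 2 × 3 = 6 equivalent strategies.
No other strategy reproduces this row, so those 6 are the full class: In/C/f/Mid, In/C/f/Lo, In/C/f/Hi, In/E/f/Mid, In/E/f/Lo, In/E/f/Hi.

6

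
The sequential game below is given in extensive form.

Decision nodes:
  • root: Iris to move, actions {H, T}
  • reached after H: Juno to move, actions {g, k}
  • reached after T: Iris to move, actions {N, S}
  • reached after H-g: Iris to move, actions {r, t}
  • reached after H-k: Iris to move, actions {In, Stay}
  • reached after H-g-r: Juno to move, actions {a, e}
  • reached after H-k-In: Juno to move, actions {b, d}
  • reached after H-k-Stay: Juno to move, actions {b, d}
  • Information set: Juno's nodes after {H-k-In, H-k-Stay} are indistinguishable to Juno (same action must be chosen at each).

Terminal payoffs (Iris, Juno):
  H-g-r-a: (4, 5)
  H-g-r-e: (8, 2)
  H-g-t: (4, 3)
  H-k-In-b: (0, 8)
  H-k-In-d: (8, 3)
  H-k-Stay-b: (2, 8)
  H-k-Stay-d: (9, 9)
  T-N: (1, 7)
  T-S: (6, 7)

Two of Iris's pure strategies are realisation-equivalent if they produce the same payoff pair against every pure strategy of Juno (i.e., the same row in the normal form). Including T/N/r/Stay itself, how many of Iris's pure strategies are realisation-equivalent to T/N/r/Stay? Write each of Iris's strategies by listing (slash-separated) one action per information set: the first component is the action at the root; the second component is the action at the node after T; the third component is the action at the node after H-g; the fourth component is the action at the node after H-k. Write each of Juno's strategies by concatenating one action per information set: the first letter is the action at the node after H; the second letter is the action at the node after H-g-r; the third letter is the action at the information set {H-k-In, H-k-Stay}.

Row for T/N/r/Stay (columns gab, gad, geb, ged, kab, kad, keb, ked): (1,7) (1,7) (1,7) (1,7) (1,7) (1,7) (1,7) (1,7).
Under T/N/r/Stay, Iris's choice at the node after H-g and at the node after H-k can never be reached regardless of what Juno does, so varying those choices leaves every outcome unchanged.
Holding the reachable choices fixed and varying the unreachable ones freely already gives 2 × 2 = 4 equivalent strategies.
No other strategy reproduces this row, so those 4 are the full class: T/N/r/In, T/N/r/Stay, T/N/t/In, T/N/t/Stay.

4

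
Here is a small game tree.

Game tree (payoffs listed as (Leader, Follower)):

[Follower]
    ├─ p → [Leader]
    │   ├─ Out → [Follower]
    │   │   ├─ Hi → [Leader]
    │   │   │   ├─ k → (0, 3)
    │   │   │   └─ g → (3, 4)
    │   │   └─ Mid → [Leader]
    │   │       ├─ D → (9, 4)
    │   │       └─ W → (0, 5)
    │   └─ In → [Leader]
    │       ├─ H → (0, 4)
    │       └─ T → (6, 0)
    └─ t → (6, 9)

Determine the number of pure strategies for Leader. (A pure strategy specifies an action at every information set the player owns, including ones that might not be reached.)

Leader owns the node after p with actions {Out, In} — two choices.
Leader owns the node after p-In with actions {H, T} — two choices.
Leader owns the node after p-Out-Hi with actions {k, g} — two choices.
Leader owns the node after p-Out-Mid with actions {D, W} — two choices.
A pure strategy fixes one action at each information set independently, so the count is the product 2 × 2 × 2 × 2 = 16.
(For reference, Follower has 4 pure strategies, giving a 16×4 normal-form matrix.)

16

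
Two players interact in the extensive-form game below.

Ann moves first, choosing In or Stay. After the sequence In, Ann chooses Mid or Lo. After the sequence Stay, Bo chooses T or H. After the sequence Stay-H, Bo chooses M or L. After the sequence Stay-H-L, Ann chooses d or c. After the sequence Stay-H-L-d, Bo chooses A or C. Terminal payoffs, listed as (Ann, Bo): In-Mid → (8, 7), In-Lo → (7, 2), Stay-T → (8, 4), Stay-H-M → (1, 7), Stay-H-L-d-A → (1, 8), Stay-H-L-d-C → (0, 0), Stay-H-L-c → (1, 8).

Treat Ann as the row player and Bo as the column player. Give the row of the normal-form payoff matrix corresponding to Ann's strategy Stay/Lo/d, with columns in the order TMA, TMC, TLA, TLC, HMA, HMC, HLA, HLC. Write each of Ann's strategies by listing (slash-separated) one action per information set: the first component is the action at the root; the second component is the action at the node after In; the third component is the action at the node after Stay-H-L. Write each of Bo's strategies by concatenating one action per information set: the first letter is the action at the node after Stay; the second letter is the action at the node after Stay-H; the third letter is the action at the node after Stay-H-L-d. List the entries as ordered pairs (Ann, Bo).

vs TMA: Ann plays Stay → Bo plays T at [Stay] → (8, 4)
vs TMC: Ann plays Stay → Bo plays T at [Stay] → (8, 4)
vs TLA: Ann plays Stay → Bo plays T at [Stay] → (8, 4)
vs TLC: Ann plays Stay → Bo plays T at [Stay] → (8, 4)
vs HMA: Ann plays Stay → Bo plays H at [Stay] → Bo plays M at [Stay-H] → (1, 7)
vs HMC: Ann plays Stay → Bo plays H at [Stay] → Bo plays M at [Stay-H] → (1, 7)
vs HLA: Ann plays Stay → Bo plays H at [Stay] → Bo plays L at [Stay-H] → Ann plays d at [Stay-H-L] → Bo plays A at [Stay-H-L-d] → (1, 8)
vs HLC: Ann plays Stay → Bo plays H at [Stay] → Bo plays L at [Stay-H] → Ann plays d at [Stay-H-L] → Bo plays C at [Stay-H-L-d] → (0, 0)

(8,4) (8,4) (8,4) (8,4) (1,7) (1,7) (1,8) (0,0)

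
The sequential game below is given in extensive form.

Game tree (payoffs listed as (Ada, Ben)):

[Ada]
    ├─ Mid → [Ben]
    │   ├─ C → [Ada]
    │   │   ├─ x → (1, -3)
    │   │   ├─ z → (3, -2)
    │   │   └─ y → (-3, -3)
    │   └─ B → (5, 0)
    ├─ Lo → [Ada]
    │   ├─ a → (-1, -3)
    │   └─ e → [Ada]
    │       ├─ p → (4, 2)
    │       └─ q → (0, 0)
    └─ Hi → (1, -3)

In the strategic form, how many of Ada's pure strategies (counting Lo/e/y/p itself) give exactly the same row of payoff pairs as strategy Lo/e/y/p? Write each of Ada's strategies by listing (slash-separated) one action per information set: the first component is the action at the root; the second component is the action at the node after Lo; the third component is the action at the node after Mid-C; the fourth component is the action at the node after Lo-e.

Row for Lo/e/y/p (columns C, B): (4,2) (4,2).
Under Lo/e/y/p, Ada's choice at the node after Mid-C can never be reached regardless of what Ben does, so varying those choices leaves every outcome unchanged.
Holding the reachable choices fixed and varying the unreachable one freely already gives 3 equivalent strategies.
No other strategy reproduces this row, so those 3 are the full class: Lo/e/x/p, Lo/e/z/p, Lo/e/y/p.

3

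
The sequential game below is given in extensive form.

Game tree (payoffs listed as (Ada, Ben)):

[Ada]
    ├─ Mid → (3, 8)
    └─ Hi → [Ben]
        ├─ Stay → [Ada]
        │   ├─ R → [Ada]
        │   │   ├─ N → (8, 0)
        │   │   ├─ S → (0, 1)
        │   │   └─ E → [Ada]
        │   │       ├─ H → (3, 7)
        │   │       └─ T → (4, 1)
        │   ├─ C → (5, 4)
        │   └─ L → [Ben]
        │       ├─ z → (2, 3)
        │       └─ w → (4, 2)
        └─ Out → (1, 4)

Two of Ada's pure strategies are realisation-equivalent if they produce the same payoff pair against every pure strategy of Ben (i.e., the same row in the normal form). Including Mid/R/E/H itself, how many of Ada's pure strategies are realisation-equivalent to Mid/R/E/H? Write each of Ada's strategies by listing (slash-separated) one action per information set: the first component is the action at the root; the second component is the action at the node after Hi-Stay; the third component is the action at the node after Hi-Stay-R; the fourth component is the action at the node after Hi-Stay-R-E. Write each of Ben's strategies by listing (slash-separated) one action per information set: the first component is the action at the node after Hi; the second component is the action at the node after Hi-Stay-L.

18

Row for Mid/R/E/H (columns Stay/z, Stay/w, Out/z, Out/w): (3,8) (3,8) (3,8) (3,8).
Under Mid/R/E/H, Ada's choice at the node after Hi-Stay and at the node after Hi-Stay-R and at the node after Hi-Stay-R-E can never be reached regardless of what Ben does, so varying those choices leaves every outcome unchanged.
Holding the reachable choices fixed and varying the unreachable ones freely already gives 3 × 3 × 2 = 18 equivalent strategies.
No other strategy reproduces this row, so those 18 are the full class: Mid/R/N/H, Mid/R/N/T, Mid/R/S/H, Mid/R/S/T, Mid/R/E/H, Mid/R/E/T, Mid/C/N/H, Mid/C/N/T, Mid/C/S/H, Mid/C/S/T, Mid/C/E/H, Mid/C/E/T, Mid/L/N/H, Mid/L/N/T, Mid/L/S/H, Mid/L/S/T, Mid/L/E/H, Mid/L/E/T.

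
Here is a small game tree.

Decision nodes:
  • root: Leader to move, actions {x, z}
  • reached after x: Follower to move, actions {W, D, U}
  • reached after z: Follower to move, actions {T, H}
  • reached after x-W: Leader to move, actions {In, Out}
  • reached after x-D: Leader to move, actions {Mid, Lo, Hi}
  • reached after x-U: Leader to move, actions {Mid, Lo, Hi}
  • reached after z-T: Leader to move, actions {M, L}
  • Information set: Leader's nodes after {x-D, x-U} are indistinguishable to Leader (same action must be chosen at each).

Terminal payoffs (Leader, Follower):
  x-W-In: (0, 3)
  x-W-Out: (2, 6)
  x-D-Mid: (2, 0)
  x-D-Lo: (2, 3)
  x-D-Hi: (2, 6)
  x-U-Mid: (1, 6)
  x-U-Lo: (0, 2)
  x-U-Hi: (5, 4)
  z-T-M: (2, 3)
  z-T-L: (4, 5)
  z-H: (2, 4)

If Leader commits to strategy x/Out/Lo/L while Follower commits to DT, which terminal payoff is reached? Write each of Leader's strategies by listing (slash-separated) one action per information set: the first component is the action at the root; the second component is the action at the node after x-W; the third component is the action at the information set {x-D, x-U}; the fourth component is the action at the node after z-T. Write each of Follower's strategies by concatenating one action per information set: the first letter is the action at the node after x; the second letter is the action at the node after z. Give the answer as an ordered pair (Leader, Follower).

(2, 3)

Trace the play path from the root:
  Leader plays x
  Follower plays D at [x]
  Leader plays Lo at [x-D]
→ terminal payoff (2, 3).
(Leader's choice at the node after x-W is never reached on this path, so it doesn't affect the outcome.)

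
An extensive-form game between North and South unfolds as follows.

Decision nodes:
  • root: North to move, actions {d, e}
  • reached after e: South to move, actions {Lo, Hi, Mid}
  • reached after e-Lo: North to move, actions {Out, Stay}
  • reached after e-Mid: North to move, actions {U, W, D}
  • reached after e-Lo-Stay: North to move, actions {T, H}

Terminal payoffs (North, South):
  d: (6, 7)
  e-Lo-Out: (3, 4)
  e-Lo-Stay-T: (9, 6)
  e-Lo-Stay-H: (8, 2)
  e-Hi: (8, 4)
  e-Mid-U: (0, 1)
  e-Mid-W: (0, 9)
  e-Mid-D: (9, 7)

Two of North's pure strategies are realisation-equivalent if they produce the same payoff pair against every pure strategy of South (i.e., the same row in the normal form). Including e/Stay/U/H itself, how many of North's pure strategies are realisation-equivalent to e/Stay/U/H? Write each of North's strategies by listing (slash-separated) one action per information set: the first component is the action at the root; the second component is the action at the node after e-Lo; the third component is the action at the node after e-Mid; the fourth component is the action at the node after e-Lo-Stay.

1

Row for e/Stay/U/H (columns Lo, Hi, Mid): (8,2) (8,4) (0,1).
Every one of North's information sets is on the play path for some reply by South when North follows e/Stay/U/H.
Changing the action at any of them therefore changes at least one column, so only e/Stay/U/H itself gives this row.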